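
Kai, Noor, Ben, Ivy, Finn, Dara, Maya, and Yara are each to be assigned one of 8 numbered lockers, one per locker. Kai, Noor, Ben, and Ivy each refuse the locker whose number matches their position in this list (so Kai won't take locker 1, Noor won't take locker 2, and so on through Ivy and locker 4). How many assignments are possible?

Let Aᵢ (for 1 ≤ i ≤ 4) be the placements that put person i in their forbidden locker. Any j of these fix j positions, leaving (8−j)! ways to fill the rest, and there are C(4,j) ways to pick which j.
By inclusion–exclusion, the number of valid placements is Σ_{j=0}^{4} (−1)^j C(4,j)·(8−j)!.
Computing: 40320 − 20160 + 4320 − 480 + 24 = 24024.

24024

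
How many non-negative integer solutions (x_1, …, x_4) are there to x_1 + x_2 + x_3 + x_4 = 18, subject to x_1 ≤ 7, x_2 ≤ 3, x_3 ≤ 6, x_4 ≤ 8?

By stars and bars, unrestricted non-negative solutions to x_1+…+x_4 = 18 number C(18+3,3) = 1330.
Subtract solutions that violate a single cap (substitute x_i' = x_i − (cap_i+1)): x_1 ≥ 8 gives C(13,3) = 286; x_2 ≥ 4 gives C(17,3) = 680; x_3 ≥ 7 gives C(14,3) = 364; x_4 ≥ 9 gives C(12,3) = 220. Together 1550.
Add back pairs where two caps are both exceeded: 84 + 20 + 4 + 120 + 56 + 10 = 294.
By inclusion–exclusion the count is 1330 − 1550 + 294 = 74.

74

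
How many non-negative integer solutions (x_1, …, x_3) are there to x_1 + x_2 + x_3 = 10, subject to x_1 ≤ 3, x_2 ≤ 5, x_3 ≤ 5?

By stars and bars, unrestricted non-negative solutions to x_1+…+x_3 = 10 number C(10+2,2) = 66.
Subtract solutions that violate a single cap (substitute x_i' = x_i − (cap_i+1)): x_1 ≥ 4 gives C(8,2) = 28; x_2 ≥ 6 gives C(6,2) = 15; x_3 ≥ 6 gives C(6,2) = 15. Together 58.
Add back pairs where two caps are both exceeded: 1 + 1 + 0 = 2.
By inclusion–exclusion the count is 66 − 58 + 2 = 10.

10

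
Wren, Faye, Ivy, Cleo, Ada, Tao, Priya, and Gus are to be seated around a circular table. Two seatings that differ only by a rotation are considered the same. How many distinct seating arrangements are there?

5040

Around a circle, 8 distinct people have 8!/8 = (7)! = 5040 rotationally distinct seatings.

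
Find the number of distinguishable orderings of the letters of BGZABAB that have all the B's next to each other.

60

Treat the 3 copies of B as a single block. The multiset to arrange is then {BBB, A, A, G, Z}, 5 items in all.
That gives (5)!/(2!) = 60 arrangements.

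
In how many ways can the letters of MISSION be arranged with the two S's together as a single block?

360

Treat the 2 copies of S as a single block. The multiset to arrange is then {SS, I, I, M, N, O}, 6 items in all.
That gives (6)!/(2!) = 360 arrangements.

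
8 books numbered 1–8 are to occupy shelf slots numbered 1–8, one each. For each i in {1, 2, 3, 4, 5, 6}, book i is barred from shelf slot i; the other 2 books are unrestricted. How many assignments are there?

18806

Let Aᵢ (for 1 ≤ i ≤ 6) be the placements that put book i in its forbidden shelf slot. Any j of these fix j positions, leaving (8−j)! ways to fill the rest, and there are C(6,j) ways to pick which j.
By inclusion–exclusion, the number of valid placements is Σ_{j=0}^{6} (−1)^j C(6,j)·(8−j)!.
Computing: 40320 − 30240 + 10800 − 2400 + 360 − 36 + 2 = 18806.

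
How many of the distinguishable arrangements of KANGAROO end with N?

Fix N in the last position and arrange the remaining 7 letters.
Those 7 letters have A appearing twice and O appearing twice, giving (7)!/(2!·2!) = 1260.

1260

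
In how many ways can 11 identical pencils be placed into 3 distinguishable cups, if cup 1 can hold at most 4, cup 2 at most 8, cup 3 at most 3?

14

By stars and bars, unrestricted non-negative solutions to x_1+…+x_3 = 11 number C(11+2,2) = 78.
Subtract solutions that violate a single cap (substitute x_i' = x_i − (cap_i+1)): x_1 ≥ 5 gives C(8,2) = 28; x_2 ≥ 9 gives C(4,2) = 6; x_3 ≥ 4 gives C(9,2) = 36. Together 70.
Add back pairs where two caps are both exceeded: 0 + 6 + 0 = 6.
By inclusion–exclusion the count is 78 − 70 + 6 = 14.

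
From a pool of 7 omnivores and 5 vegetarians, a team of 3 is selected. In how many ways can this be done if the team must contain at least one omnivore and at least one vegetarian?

Total 3-person selections from all 12: C(12,3) = 220.
Selections missing a whole group: no omnivores → C(5,3) = 10; no vegetarians → C(7,3) = 35.
Both groups omitted at once is impossible, so 220 − 45 = 175.

175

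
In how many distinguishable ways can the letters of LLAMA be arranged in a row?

30

Letter multiplicities in LLAMA: A×2, L×2, M×1.
The number of distinct arrangements is 5!/(2!·2!) = 120/4 = 30.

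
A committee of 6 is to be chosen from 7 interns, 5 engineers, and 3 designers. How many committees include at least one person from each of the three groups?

Unrestricted: C(15,6) = 5005 ways to pick any 6 of the 15.
Selections missing a whole group: no interns → C(8,6) = 28; no engineers → C(10,6) = 210; no designers → C(12,6) = 924.
Add back selections omitting two groups (i.e. drawn from a single group): C(7,6) + C(5,6) + C(3,6) = 7.
By inclusion–exclusion: 5005 − 1162 + 7 = 3850.

3850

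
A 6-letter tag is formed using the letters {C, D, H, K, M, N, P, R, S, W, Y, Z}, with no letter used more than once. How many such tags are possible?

This is a permutation of 6 out of 12: P(12,6) = 12!/6!.
That product is 12 × 11 × 10 × 9 × 8 × 7 = 665280.

665280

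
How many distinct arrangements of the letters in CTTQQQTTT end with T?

280

Fix T in the last position and arrange the remaining 8 letters.
Those 8 letters have Q appearing 3 times and T appearing 4 times, giving (8)!/(4!·3!) = 280.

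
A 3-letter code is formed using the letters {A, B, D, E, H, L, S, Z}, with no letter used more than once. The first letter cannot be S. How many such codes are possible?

The first letter has 8−1 = 7 choices (anything except S).
The remaining 2 letters are filled from the other 7 symbols without repetition: 7 × 6 = 42.
Total: 7 × 42 = 294.

294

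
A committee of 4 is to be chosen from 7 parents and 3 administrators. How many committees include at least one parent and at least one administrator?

Total 4-person selections from all 10: C(10,4) = 210.
Subtract selections that omit an entire group: no parents → C(3,4) = 0; no administrators → C(7,4) = 35.
Both groups omitted at once is impossible, so 210 − 35 = 175.

175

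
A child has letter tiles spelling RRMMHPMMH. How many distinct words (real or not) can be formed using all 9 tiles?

The 9 letters of RRMMHPMMH have repeats: H appearing twice, M appearing 4 times, and R appearing twice.
The number of distinct arrangements is 9!/(4!·2!·2!) = 362880/96 = 3780.

3780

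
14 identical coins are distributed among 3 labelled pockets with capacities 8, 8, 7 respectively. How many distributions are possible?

50

Ignoring the caps, the number of non-negative solutions to x_1+…+x_3 = 14 is C(16,2) = 120.
Subtract solutions that violate a single cap (substitute x_i' = x_i − (cap_i+1)): x_1 ≥ 9 gives C(7,2) = 21; x_2 ≥ 9 gives C(7,2) = 21; x_3 ≥ 8 gives C(8,2) = 28. Together 70.
No two caps can be exceeded simultaneously, so the pair terms are all 0.
By inclusion–exclusion the count is 120 − 70 + 0 = 50.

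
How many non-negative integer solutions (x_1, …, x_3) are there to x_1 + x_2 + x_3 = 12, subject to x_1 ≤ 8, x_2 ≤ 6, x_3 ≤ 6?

Ignoring the caps, the number of non-negative solutions to x_1+…+x_3 = 12 is C(14,2) = 91.
Subtract solutions that violate a single cap (substitute x_i' = x_i − (cap_i+1)): x_1 ≥ 9 gives C(5,2) = 10; x_2 ≥ 7 gives C(7,2) = 21; x_3 ≥ 7 gives C(7,2) = 21. Together 52.
No two caps can be exceeded simultaneously, so the pair terms are all 0.
By inclusion–exclusion the count is 91 − 52 + 0 = 39.

39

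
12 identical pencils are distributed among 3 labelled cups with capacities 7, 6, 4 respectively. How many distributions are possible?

By stars and bars, unrestricted non-negative solutions to x_1+…+x_3 = 12 number C(12+2,2) = 91.
Subtract solutions that violate a single cap (substitute x_i' = x_i − (cap_i+1)): x_1 ≥ 8 gives C(6,2) = 15; x_2 ≥ 7 gives C(7,2) = 21; x_3 ≥ 5 gives C(9,2) = 36. Together 72.
Add back pairs where two caps are both exceeded: 0 + 0 + 1 = 1.
By inclusion–exclusion the count is 91 − 72 + 1 = 20.

20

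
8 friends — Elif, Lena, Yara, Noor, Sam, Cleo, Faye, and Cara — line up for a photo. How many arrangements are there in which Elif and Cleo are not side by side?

There are 8! = 40320 arrangements in all. If Elif and Cleo are adjacent, merging them into one block gives 2·(7)! = 10080 arrangements.
So 40320 − 10080 = 30240 arrangements keep them apart.

30240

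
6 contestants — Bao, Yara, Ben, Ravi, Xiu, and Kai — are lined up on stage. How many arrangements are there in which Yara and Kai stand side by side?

240

Treat {Yara, Kai} as a single unit. There are 5 units to order, and the pair itself can be ordered 2 ways.
So the count is 2·(5)! = 240.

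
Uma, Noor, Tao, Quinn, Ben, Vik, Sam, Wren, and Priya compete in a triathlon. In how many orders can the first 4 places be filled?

This is an ordered selection of 4 from 9: P(9,4).
That gives 9 × 8 × 7 × 6 = 3024.

3024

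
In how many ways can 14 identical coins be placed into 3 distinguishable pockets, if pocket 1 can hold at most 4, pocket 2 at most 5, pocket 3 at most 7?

6

Ignoring the caps, the number of non-negative solutions to x_1+…+x_3 = 14 is C(16,2) = 120.
Subtract solutions that violate a single cap (substitute x_i' = x_i − (cap_i+1)): x_1 ≥ 5 gives C(11,2) = 55; x_2 ≥ 6 gives C(10,2) = 45; x_3 ≥ 8 gives C(8,2) = 28. Together 128.
Add back pairs where two caps are both exceeded: 10 + 3 + 1 = 14.
By inclusion–exclusion the count is 120 − 128 + 14 = 6.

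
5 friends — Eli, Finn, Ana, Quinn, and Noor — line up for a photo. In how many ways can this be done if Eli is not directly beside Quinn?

Of the 5! = 120 arrangements, those with Eli and Quinn adjacent number 2 × 4! = 48 (treat the pair as a block with 2 internal orders).
Complementary counting: 120 − 48 = 72.

72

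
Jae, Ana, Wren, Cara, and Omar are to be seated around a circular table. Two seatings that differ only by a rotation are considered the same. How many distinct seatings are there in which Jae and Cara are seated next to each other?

Glue Jae and Cara into a block (2 internal orders). Seating 4 units around a circle gives (3)! arrangements.
So 2 × (3)! = 2 × 6 = 12.

12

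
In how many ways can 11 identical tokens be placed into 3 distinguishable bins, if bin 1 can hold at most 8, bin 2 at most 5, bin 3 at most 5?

30

Without the upper bounds there are C(13,2) = 78 ways to split 11 among 3 bins.
Subtract solutions that violate a single cap (substitute x_i' = x_i − (cap_i+1)): x_1 ≥ 9 gives C(4,2) = 6; x_2 ≥ 6 gives C(7,2) = 21; x_3 ≥ 6 gives C(7,2) = 21. Together 48.
No two caps can be exceeded simultaneously, so the pair terms are all 0.
By inclusion–exclusion the count is 78 − 48 + 0 = 30.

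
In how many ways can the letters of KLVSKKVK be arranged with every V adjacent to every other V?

210

Treat the 2 copies of V as a single block. The multiset to arrange is then {VV, K, K, K, K, L, S}, 7 items in all.
That gives (7)!/(4!) = 210 arrangements.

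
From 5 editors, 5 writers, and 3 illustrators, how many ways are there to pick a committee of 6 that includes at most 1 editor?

Split by how many editors are chosen (0 through 1).
Sum: C(5,0)·C(8,6) + C(5,1)·C(8,5) = 28 + 280 = 308.

308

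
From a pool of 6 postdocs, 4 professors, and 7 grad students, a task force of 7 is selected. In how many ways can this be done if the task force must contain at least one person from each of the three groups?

Unrestricted: C(17,7) = 19448 ways to pick any 7 of the 17.
Subtract selections that omit an entire group: no postdocs → C(11,7) = 330; no professors → C(13,7) = 1716; no grad students → C(10,7) = 120.
Add back selections omitting two groups (i.e. drawn from a single group): C(6,7) + C(4,7) + C(7,7) = 1.
By inclusion–exclusion: 19448 − 2166 + 1 = 17283.

17283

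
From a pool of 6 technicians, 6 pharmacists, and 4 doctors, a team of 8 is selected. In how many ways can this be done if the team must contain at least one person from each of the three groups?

Unrestricted: C(16,8) = 12870 ways to pick any 8 of the 16.
Subtract selections that omit an entire group: no technicians → C(10,8) = 45; no pharmacists → C(10,8) = 45; no doctors → C(12,8) = 495.
Add back selections omitting two groups (i.e. drawn from a single group): C(6,8) + C(6,8) + C(4,8) = 0.
By inclusion–exclusion: 12870 − 585 + 0 = 12285.

12285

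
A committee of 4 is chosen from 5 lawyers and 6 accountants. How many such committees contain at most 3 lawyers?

Split by how many lawyers are chosen (0 through 3).
Sum: C(5,0)·C(6,4) + C(5,1)·C(6,3) + C(5,2)·C(6,2) + C(5,3)·C(6,1) = 15 + 100 + 150 + 60 = 325.

325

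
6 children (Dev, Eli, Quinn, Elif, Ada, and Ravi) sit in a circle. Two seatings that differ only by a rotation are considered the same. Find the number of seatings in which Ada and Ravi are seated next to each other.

Treat {Ada, Ravi} as one unit (2 internal orders) and seat the resulting 5 units around the table: (4)! circular arrangements.
So 2 × (4)! = 2 × 24 = 48.

48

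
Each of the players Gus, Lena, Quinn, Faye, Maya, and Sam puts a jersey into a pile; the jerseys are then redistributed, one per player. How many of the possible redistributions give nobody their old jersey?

Count assignments avoiding every fixed point. For any j of the 6 players fixed to their old jersey, the other 6−j can be arranged in (6−j)! ways.
By inclusion–exclusion this is Σ_{j=0}^{6} (−1)^j C(6,j)·(6−j)!.
Computing: 720 − 720 + 360 − 120 + 30 − 6 + 1 = 265.

265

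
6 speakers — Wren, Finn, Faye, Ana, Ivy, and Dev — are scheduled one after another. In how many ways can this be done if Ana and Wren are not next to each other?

There are 6! = 720 arrangements in all. If Ana and Wren are adjacent, merging them into one block gives 2·(5)! = 240 arrangements.
Complementary counting: 720 − 240 = 480.

480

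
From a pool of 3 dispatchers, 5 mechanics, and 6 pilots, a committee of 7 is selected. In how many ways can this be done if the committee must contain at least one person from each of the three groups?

3058

With no constraint there are C(14,7) = 3432 possible selections.
Selections missing a whole group: no dispatchers → C(11,7) = 330; no mechanics → C(9,7) = 36; no pilots → C(8,7) = 8.
Add back selections omitting two groups (i.e. drawn from a single group): C(3,7) + C(5,7) + C(6,7) = 0.
By inclusion–exclusion: 3432 − 374 + 0 = 3058.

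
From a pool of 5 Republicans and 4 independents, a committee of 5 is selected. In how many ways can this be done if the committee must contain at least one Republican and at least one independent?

Unrestricted: C(9,5) = 126 ways to pick any 5 of the 9.
Selections missing a whole group: no Republicans → C(4,5) = 0; no independents → C(5,5) = 1.
Both groups omitted at once is impossible, so 126 − 1 = 125.

125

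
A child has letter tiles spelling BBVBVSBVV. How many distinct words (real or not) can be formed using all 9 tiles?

630

Letter multiplicities in BBVBVSBVV: B×4, S×1, V×4.
The number of distinct arrangements is 9!/(4!·4!) = 362880/576 = 630.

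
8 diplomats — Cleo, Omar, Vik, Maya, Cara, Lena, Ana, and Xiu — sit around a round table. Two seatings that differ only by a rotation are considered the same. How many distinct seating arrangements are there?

5040

Seat Cleo anywhere (absorbing the rotational symmetry), then permute the other 7: (7)! = 5040.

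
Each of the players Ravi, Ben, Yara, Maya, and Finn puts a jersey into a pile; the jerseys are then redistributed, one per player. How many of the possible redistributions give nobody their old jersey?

This is the derangement count D_5: permutations of 5 items with no fixed point.
By inclusion–exclusion this is Σ_{j=0}^{5} (−1)^j C(5,j)·(5−j)!.
Computing: 120 − 120 + 60 − 20 + 5 − 1 = 44.

44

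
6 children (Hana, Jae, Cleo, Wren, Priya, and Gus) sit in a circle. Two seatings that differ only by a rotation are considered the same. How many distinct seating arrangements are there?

Fix one person's seat to break rotational symmetry; the remaining 5 people can be arranged in (5)! = 120 ways.

120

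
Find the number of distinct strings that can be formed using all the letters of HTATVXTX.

Letter multiplicities in HTATVXTX: A×1, H×1, T×3, V×1, X×2.
So there are 8! / (3!·2!) = 3360 distinguishable arrangements.

3360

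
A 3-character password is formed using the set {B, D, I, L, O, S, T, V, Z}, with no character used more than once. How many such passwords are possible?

504

Choose and order 3 of the 9 symbols: the first character has 9 options, the next 8, then 7.
That product is 9 × 8 × 7 = 504.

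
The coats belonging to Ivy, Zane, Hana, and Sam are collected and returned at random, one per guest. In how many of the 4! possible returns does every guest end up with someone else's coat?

9

Let Aᵢ be the assignments in which guest i gets their own coat. We want the size of the complement of A₁∪…∪A_4.
By inclusion–exclusion this is Σ_{j=0}^{4} (−1)^j C(4,j)·(4−j)!.
Computing: 24 − 24 + 12 − 4 + 1 = 9.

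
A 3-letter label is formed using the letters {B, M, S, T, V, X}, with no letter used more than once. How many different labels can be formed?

120

Choose and order 3 of the 6 symbols: the first letter has 6 options, the next 5, then 4.
6 × 5 × 4 = 120.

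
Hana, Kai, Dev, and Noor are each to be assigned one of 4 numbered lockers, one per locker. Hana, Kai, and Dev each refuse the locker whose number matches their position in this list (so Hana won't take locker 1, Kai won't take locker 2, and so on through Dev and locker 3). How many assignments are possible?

11

Let Aᵢ (for i ∈ {1, 2, 3}) be the placements that put person i in their forbidden locker. Any j of these fix j positions, leaving (4−j)! ways to fill the rest, and there are C(3,j) ways to pick which j.
By inclusion–exclusion, the number of valid placements is Σ_{j=0}^{3} (−1)^j C(3,j)·(4−j)!.
Computing: 24 − 18 + 6 − 1 = 11.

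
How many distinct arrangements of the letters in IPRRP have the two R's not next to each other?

There are 5!/(2!·2!) = 30 arrangements of IPRRP in total.
Arrangements with the R's together: treat RR as one letter, giving (4)!/(2!) = 12.
Hence 30 − 12 = 18.

18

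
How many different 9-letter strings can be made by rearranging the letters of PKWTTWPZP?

The 9 letters of PKWTTWPZP have repeats: P appearing 3 times, T appearing twice, and W appearing twice.
The number of distinct arrangements is 9!/(3!·2!·2!) = 362880/24 = 15120.

15120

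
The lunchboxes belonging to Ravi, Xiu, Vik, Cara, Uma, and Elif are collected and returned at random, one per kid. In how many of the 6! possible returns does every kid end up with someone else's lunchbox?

265

This is the derangement count D_6: permutations of 6 items with no fixed point.
By inclusion–exclusion this is Σ_{j=0}^{6} (−1)^j C(6,j)·(6−j)!.
Computing: 720 − 720 + 360 − 120 + 30 − 6 + 1 = 265.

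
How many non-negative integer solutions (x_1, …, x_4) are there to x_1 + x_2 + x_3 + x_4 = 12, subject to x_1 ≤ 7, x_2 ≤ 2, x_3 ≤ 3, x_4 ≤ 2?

Ignoring the caps, the number of non-negative solutions to x_1+…+x_4 = 12 is C(15,3) = 455.
Subtract solutions that violate a single cap (substitute x_i' = x_i − (cap_i+1)): x_1 ≥ 8 gives C(7,3) = 35; x_2 ≥ 3 gives C(12,3) = 220; x_3 ≥ 4 gives C(11,3) = 165; x_4 ≥ 3 gives C(12,3) = 220. Together 640.
Add back pairs where two caps are both exceeded: 4 + 1 + 4 + 56 + 84 + 56 = 205.
Subtract triples: 0 + 0 + 0 + 10 = 10.
By inclusion–exclusion the count is 455 − 640 + 205 − 10 = 10.

10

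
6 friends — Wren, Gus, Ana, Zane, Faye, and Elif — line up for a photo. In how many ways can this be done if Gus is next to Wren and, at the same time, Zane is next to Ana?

Treat {Gus,Wren} as one block (2 orders) and {Zane,Ana} as another (2 orders).
That leaves 4 units to arrange: 2 × 2 × 4! = 4 × 24 = 96.

96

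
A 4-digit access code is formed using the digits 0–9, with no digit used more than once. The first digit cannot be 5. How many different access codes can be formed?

The first digit has 10−1 = 9 choices (anything except 5).
The remaining 3 digits are filled from the other 9 symbols without repetition: 9 × 8 × 7 = 504.
Total: 9 × 504 = 4536.

4536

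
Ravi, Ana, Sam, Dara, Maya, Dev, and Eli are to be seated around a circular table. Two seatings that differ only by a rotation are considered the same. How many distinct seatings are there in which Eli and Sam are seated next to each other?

Glue Eli and Sam into a block (2 internal orders). Seating 6 units around a circle gives (5)! arrangements.
So 2 × (5)! = 2 × 120 = 240.

240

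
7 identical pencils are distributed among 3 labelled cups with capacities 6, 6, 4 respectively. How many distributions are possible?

28

Without the upper bounds there are C(9,2) = 36 ways to split 7 among 3 cups.
Subtract solutions that violate a single cap (substitute x_i' = x_i − (cap_i+1)): x_1 ≥ 7 gives C(2,2) = 1; x_2 ≥ 7 gives C(2,2) = 1; x_3 ≥ 5 gives C(4,2) = 6. Together 8.
No two caps can be exceeded simultaneously, so the pair terms are all 0.
By inclusion–exclusion the count is 36 − 8 + 0 = 28.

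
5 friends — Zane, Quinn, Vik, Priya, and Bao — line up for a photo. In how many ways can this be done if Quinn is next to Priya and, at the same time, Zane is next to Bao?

24

Treat {Quinn,Priya} as one block (2 orders) and {Zane,Bao} as another (2 orders).
That leaves 3 units to arrange: 2 × 2 × 3! = 4 × 6 = 24.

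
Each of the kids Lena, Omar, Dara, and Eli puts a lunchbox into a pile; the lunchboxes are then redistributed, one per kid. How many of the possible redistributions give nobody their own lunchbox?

9

This is the derangement count D_4: permutations of 4 items with no fixed point.
By inclusion–exclusion this is Σ_{j=0}^{4} (−1)^j C(4,j)·(4−j)!.
Computing: 24 − 24 + 12 − 4 + 1 = 9.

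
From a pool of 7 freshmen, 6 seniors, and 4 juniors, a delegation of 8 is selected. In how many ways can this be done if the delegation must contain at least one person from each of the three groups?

22813

With no constraint there are C(17,8) = 24310 possible selections.
Subtract selections that omit an entire group: no freshmen → C(10,8) = 45; no seniors → C(11,8) = 165; no juniors → C(13,8) = 1287.
Add back selections omitting two groups (i.e. drawn from a single group): C(7,8) + C(6,8) + C(4,8) = 0.
By inclusion–exclusion: 24310 − 1497 + 0 = 22813.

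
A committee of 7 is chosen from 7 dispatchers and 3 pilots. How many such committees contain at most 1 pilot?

22

Split by how many pilots are chosen (0 through 1).
Sum: C(3,0)·C(7,7) + C(3,1)·C(7,6) = 1 + 21 = 22.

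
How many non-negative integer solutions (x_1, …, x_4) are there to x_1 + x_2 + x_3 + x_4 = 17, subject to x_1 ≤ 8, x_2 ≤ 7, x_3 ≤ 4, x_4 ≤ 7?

176

Ignoring the caps, the number of non-negative solutions to x_1+…+x_4 = 17 is C(20,3) = 1140.
Subtract solutions that violate a single cap (substitute x_i' = x_i − (cap_i+1)): x_1 ≥ 9 gives C(11,3) = 165; x_2 ≥ 8 gives C(12,3) = 220; x_3 ≥ 5 gives C(15,3) = 455; x_4 ≥ 8 gives C(12,3) = 220. Together 1060.
Add back pairs where two caps are both exceeded: 1 + 20 + 1 + 35 + 4 + 35 = 96.
By inclusion–exclusion the count is 1140 − 1060 + 96 = 176.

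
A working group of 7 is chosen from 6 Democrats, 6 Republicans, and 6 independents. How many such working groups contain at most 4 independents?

Split by how many independents are chosen (0 through 4).
Sum: C(6,0)·C(12,7) + C(6,1)·C(12,6) + C(6,2)·C(12,5) + C(6,3)·C(12,4) + C(6,4)·C(12,3) = 792 + 5544 + 11880 + 9900 + 3300 = 31416.

31416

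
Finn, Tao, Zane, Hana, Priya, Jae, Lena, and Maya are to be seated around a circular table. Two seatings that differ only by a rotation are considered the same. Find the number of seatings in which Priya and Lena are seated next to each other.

1440

Treat {Priya, Lena} as one unit (2 internal orders) and seat the resulting 7 units around the table: (6)! circular arrangements.
So 2 × (6)! = 2 × 720 = 1440.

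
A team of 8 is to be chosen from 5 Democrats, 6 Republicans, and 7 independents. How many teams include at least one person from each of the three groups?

Unrestricted: C(18,8) = 43758 ways to pick any 8 of the 18.
Selections missing a whole group: no Democrats → C(13,8) = 1287; no Republicans → C(12,8) = 495; no independents → C(11,8) = 165.
Add back selections omitting two groups (i.e. drawn from a single group): C(5,8) + C(6,8) + C(7,8) = 0.
By inclusion–exclusion: 43758 − 1947 + 0 = 41811.

41811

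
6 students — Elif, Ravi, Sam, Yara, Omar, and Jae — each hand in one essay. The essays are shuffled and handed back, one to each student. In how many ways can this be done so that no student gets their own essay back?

Count assignments avoiding every fixed point. For any j of the 6 students fixed to their own essay, the other 6−j can be arranged in (6−j)! ways.
By inclusion–exclusion this is Σ_{j=0}^{6} (−1)^j C(6,j)·(6−j)!.
Computing: 720 − 720 + 360 − 120 + 30 − 6 + 1 = 265.

265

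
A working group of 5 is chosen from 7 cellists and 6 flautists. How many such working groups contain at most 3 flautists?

Split by how many flautists are chosen (0 through 3).
Sum: C(6,0)·C(7,5) + C(6,1)·C(7,4) + C(6,2)·C(7,3) + C(6,3)·C(7,2) = 21 + 210 + 525 + 420 = 1176.

1176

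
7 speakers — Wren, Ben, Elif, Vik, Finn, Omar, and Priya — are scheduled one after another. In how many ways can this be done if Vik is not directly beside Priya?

3600

There are 7! = 5040 arrangements in all. If Vik and Priya are adjacent, merging them into one block gives 2·(6)! = 1440 arrangements.
So 5040 − 1440 = 3600 arrangements keep them apart.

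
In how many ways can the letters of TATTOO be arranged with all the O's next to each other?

Treat the 2 copies of O as a single block. The multiset to arrange is then {OO, A, T, T, T}, 5 items in all.
That gives (5)!/(3!) = 20 arrangements.

20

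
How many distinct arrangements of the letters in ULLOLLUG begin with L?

420

With the first slot taken by L, it remains to arrange the other 7 letters (ULOLLUG).
Those 7 letters have L appearing 3 times and U appearing twice, giving (7)!/(3!·2!) = 420.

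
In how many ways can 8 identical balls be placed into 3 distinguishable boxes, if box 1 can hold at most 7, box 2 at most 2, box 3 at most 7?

By stars and bars, unrestricted non-negative solutions to x_1+…+x_3 = 8 number C(8+2,2) = 45.
Subtract solutions that violate a single cap (substitute x_i' = x_i − (cap_i+1)): x_1 ≥ 8 gives C(2,2) = 1; x_2 ≥ 3 gives C(7,2) = 21; x_3 ≥ 8 gives C(2,2) = 1. Together 23.
No two caps can be exceeded simultaneously, so the pair terms are all 0.
By inclusion–exclusion the count is 45 − 23 + 0 = 22.

22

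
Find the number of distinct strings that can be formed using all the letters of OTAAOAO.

140

The 7 letters of OTAAOAO have repeats: A appearing 3 times and O appearing 3 times.
So there are 7! / (3!·3!) = 140 distinguishable arrangements.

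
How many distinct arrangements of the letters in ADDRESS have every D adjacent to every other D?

360

Treat the 2 copies of D as a single block. The multiset to arrange is then {DD, A, E, R, S, S}, 6 items in all.
That gives (6)!/(2!) = 360 arrangements.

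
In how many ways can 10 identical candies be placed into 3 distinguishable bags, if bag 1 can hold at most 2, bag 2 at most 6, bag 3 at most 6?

Ignoring the caps, the number of non-negative solutions to x_1+…+x_3 = 10 is C(12,2) = 66.
Subtract solutions that violate a single cap (substitute x_i' = x_i − (cap_i+1)): x_1 ≥ 3 gives C(9,2) = 36; x_2 ≥ 7 gives C(5,2) = 10; x_3 ≥ 7 gives C(5,2) = 10. Together 56.
Add back pairs where two caps are both exceeded: 1 + 1 + 0 = 2.
By inclusion–exclusion the count is 66 − 56 + 2 = 12.

12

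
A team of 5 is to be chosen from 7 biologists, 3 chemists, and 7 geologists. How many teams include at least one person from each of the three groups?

Unrestricted: C(17,5) = 6188 ways to pick any 5 of the 17.
Subtract selections that omit an entire group: no biologists → C(10,5) = 252; no chemists → C(14,5) = 2002; no geologists → C(10,5) = 252.
Add back selections omitting two groups (i.e. drawn from a single group): C(7,5) + C(3,5) + C(7,5) = 42.
By inclusion–exclusion: 6188 − 2506 + 42 = 3724.

3724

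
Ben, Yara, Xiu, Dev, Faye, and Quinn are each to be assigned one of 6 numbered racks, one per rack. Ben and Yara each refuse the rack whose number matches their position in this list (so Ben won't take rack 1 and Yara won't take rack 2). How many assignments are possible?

Let Aᵢ (for i ∈ {1, 2}) be the placements that put person i in their forbidden rack. Any j of these fix j positions, leaving (6−j)! ways to fill the rest, and there are C(2,j) ways to pick which j.
By inclusion–exclusion, the number of valid placements is Σ_{j=0}^{2} (−1)^j C(2,j)·(6−j)!.
Computing: 720 − 240 + 24 = 504.

504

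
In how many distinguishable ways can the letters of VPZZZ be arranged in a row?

VPZZZ has 5 letters with Z appearing 3 times.
So there are 5! / (3!) = 20 distinguishable arrangements.

20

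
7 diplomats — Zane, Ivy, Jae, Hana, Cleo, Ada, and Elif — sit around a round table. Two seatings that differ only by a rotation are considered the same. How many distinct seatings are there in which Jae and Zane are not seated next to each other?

480

All circular seatings of 7 people number (6)! = 720.
Those with Jae next to Zane: fuse the pair into one unit and seat 6 units around a circle — 2·(5)! = 240.
Subtracting, 720 − 240 = 480.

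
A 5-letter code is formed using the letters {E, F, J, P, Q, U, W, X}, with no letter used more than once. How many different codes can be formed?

6720

Choose and order 5 of the 8 symbols: the first letter has 8 options, the next 7, and so on down to 4.
That product is 8 × 7 × 6 × 5 × 4 = 6720.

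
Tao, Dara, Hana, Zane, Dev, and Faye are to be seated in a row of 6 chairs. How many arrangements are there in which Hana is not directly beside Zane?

480

There are 6! = 720 arrangements in all. If Hana and Zane are adjacent, merging them into one block gives 2·(5)! = 240 arrangements.
Complementary counting: 720 − 240 = 480.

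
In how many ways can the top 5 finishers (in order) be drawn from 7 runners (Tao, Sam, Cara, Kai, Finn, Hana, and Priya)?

This is an ordered selection of 5 from 7: P(7,5).
That gives 7 × 6 × 5 × 4 × 3 = 2520.

2520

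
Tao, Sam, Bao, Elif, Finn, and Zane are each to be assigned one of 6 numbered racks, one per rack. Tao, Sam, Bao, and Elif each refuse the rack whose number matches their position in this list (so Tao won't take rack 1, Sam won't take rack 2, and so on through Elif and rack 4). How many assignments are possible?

362

Let Aᵢ (for 1 ≤ i ≤ 4) be the placements that put person i in their forbidden rack. Any j of these fix j positions, leaving (6−j)! ways to fill the rest, and there are C(4,j) ways to pick which j.
By inclusion–exclusion, the number of valid placements is Σ_{j=0}^{4} (−1)^j C(4,j)·(6−j)!.
Computing: 720 − 480 + 144 − 24 + 2 = 362.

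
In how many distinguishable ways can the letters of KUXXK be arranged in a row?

KUXXK has 5 letters with K appearing twice and X appearing twice.
The number of distinct arrangements is 5!/(2!·2!) = 120/4 = 30.

30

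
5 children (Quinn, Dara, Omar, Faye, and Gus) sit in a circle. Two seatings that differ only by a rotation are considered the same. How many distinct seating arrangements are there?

Around a circle, 5 distinct people have 5!/5 = (4)! = 24 rotationally distinct seatings.

24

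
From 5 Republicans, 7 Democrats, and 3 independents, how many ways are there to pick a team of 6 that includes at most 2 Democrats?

1890

Split by how many Democrats are chosen (0 through 2).
Sum: C(7,0)·C(8,6) + C(7,1)·C(8,5) + C(7,2)·C(8,4) = 28 + 392 + 1470 = 1890.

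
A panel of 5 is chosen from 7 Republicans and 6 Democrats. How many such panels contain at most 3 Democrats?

Split by how many Democrats are chosen (0 through 3).
Sum: C(6,0)·C(7,5) + C(6,1)·C(7,4) + C(6,2)·C(7,3) + C(6,3)·C(7,2) = 21 + 210 + 525 + 420 = 1176.

1176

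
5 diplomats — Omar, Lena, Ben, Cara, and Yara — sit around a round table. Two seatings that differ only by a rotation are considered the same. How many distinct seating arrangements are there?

24

Around a circle, 5 distinct people have 5!/5 = (4)! = 24 rotationally distinct seatings.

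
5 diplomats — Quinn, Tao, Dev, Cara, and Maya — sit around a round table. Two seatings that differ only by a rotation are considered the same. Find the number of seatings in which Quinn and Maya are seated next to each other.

Treat {Quinn, Maya} as one unit (2 internal orders) and seat the resulting 4 units around the table: (3)! circular arrangements.
So 2 × (3)! = 2 × 6 = 12.

12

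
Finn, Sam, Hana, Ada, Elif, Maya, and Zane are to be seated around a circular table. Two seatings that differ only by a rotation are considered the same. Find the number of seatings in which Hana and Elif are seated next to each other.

240

Treat {Hana, Elif} as one unit (2 internal orders) and seat the resulting 6 units around the table: (5)! circular arrangements.
So 2 × (5)! = 2 × 120 = 240.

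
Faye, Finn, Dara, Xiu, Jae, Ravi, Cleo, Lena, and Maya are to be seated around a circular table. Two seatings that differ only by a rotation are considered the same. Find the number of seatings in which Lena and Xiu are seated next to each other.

Glue Lena and Xiu into a block (2 internal orders). Seating 8 units around a circle gives (7)! arrangements.
So 2 × (7)! = 2 × 5040 = 10080.

10080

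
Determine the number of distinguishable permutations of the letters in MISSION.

Letter multiplicities in MISSION: I×2, M×1, N×1, O×1, S×2.
So there are 7! / (2!·2!) = 1260 distinguishable arrangements.

1260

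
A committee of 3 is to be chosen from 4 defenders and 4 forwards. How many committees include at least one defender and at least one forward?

48

Total 3-person selections from all 8: C(8,3) = 56.
Subtract selections that omit an entire group: no defenders → C(4,3) = 4; no forwards → C(4,3) = 4.
Both groups omitted at once is impossible, so 56 − 8 = 48.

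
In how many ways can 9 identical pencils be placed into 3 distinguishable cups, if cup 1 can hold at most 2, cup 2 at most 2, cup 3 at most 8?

By stars and bars, unrestricted non-negative solutions to x_1+…+x_3 = 9 number C(9+2,2) = 55.
Subtract solutions that violate a single cap (substitute x_i' = x_i − (cap_i+1)): x_1 ≥ 3 gives C(8,2) = 28; x_2 ≥ 3 gives C(8,2) = 28; x_3 ≥ 9 gives C(2,2) = 1. Together 57.
Add back pairs where two caps are both exceeded: 10 + 0 + 0 = 10.
By inclusion–exclusion the count is 55 − 57 + 10 = 8.

8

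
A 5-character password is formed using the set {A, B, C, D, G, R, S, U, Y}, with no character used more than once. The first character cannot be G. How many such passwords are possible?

13440

The first character has 9−1 = 8 choices (anything except G).
The remaining 4 characters are filled from the other 8 symbols without repetition: 8 × 7 × 6 × 5 = 1680.
Total: 8 × 1680 = 13440.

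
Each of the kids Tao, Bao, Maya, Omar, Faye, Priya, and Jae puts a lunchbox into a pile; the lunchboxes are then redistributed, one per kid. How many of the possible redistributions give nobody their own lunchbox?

Let Aᵢ be the assignments in which kid i gets their own lunchbox. We want the size of the complement of A₁∪…∪A_7.
By inclusion–exclusion this is Σ_{j=0}^{7} (−1)^j C(7,j)·(7−j)!.
Computing: 5040 − 5040 + 2520 − 840 + 210 − 42 + 7 − 1 = 1854.

1854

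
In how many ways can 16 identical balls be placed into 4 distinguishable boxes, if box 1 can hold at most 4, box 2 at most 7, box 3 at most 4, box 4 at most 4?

20

Without the upper bounds there are C(19,3) = 969 ways to split 16 among 4 boxes.
Subtract solutions that violate a single cap (substitute x_i' = x_i − (cap_i+1)): x_1 ≥ 5 gives C(14,3) = 364; x_2 ≥ 8 gives C(11,3) = 165; x_3 ≥ 5 gives C(14,3) = 364; x_4 ≥ 5 gives C(14,3) = 364. Together 1257.
Add back pairs where two caps are both exceeded: 20 + 84 + 84 + 20 + 20 + 84 = 312.
Subtract triples: 0 + 0 + 4 + 0 = 4.
By inclusion–exclusion the count is 969 − 1257 + 312 − 4 = 20.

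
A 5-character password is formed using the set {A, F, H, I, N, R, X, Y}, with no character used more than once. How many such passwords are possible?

6720

This is a permutation of 5 out of 8: P(8,5) = 8!/3!.
That product is 8 × 7 × 6 × 5 × 4 = 6720.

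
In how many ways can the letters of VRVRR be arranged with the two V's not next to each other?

6

There are 5!/(3!·2!) = 10 arrangements of VRVRR in total.
If the two V's are adjacent, glue them into one block, leaving 4 items to arrange: (4)!/(3!) = 4 ways.
Hence 10 − 4 = 6.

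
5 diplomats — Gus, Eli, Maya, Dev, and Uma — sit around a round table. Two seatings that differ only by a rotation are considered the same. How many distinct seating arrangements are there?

Fix one person's seat to break rotational symmetry; the remaining 4 people can be arranged in (4)! = 24 ways.

24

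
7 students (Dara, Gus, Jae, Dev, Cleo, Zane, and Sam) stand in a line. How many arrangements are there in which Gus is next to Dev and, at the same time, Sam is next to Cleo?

480

Treat {Gus,Dev} as one block (2 orders) and {Sam,Cleo} as another (2 orders).
That leaves 5 units to arrange: 2 × 2 × 5! = 4 × 120 = 480.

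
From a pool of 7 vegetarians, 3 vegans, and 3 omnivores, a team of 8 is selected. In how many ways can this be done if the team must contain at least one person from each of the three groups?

1197

With no constraint there are C(13,8) = 1287 possible selections.
Selections missing a whole group: no vegetarians → C(6,8) = 0; no vegans → C(10,8) = 45; no omnivores → C(10,8) = 45.
Add back selections omitting two groups (i.e. drawn from a single group): C(7,8) + C(3,8) + C(3,8) = 0.
By inclusion–exclusion: 1287 − 90 + 0 = 1197.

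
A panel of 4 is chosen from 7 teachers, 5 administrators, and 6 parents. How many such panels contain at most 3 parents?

3045

Split by how many parents are chosen (0 through 3).
Sum: C(6,0)·C(12,4) + C(6,1)·C(12,3) + C(6,2)·C(12,2) + C(6,3)·C(12,1) = 495 + 1320 + 990 + 240 = 3045.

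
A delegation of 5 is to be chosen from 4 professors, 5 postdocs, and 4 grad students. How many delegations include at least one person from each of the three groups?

With no constraint there are C(13,5) = 1287 possible selections.
Subtract selections that omit an entire group: no professors → C(9,5) = 126; no postdocs → C(8,5) = 56; no grad students → C(9,5) = 126.
Add back selections omitting two groups (i.e. drawn from a single group): C(4,5) + C(5,5) + C(4,5) = 1.
By inclusion–exclusion: 1287 − 308 + 1 = 980.

980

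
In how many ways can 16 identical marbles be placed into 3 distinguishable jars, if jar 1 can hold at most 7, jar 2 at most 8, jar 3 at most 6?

21

Ignoring the caps, the number of non-negative solutions to x_1+…+x_3 = 16 is C(18,2) = 153.
Subtract solutions that violate a single cap (substitute x_i' = x_i − (cap_i+1)): x_1 ≥ 8 gives C(10,2) = 45; x_2 ≥ 9 gives C(9,2) = 36; x_3 ≥ 7 gives C(11,2) = 55. Together 136.
Add back pairs where two caps are both exceeded: 0 + 3 + 1 = 4.
By inclusion–exclusion the count is 153 − 136 + 4 = 21.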